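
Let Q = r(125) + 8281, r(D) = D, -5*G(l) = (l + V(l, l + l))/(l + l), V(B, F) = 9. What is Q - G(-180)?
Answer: 1681219/200 ≈ 8406.1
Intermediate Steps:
G(l) = -(9 + l)/(10*l) (G(l) = -(l + 9)/(5*(l + l)) = -(9 + l)/(5*(2*l)) = -(9 + l)*1/(2*l)/5 = -(9 + l)/(10*l))
Q = 8406 (Q = 125 + 8281 = 8406)
Q - G(-180) = 8406 - (-9 - 1*(-180))/(10*(-180)) = 8406 - (-1)*(-9 + 180)/(10*180) = 8406 - (-1)*171/(10*180) = 8406 - 1*(-19/200) = 8406 + 19/200 = 1681219/200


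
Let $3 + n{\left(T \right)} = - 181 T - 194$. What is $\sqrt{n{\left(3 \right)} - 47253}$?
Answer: $i \sqrt{47993} \approx 219.07 i$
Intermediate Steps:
$n{\left(T \right)} = -197 - 181 T$ ($n{\left(T \right)} = -3 - \left(194 + 181 T\right) = -197 - 181 T$)
$\sqrt{n{\left(3 \right)} - 47253} = \sqrt{\left(-197 - 543\right) - 47253} = \sqrt{-740 - 47253} = \sqrt{-47993} = i \sqrt{47993}$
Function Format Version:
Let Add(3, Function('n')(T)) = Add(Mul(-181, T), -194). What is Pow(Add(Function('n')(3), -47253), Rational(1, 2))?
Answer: Mul(I, Pow(47993, Rational(1, 2))) ≈ Mul(219.07, I)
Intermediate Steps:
Function('n')(T) = Add(-197, Mul(-181, T)) (Function('n')(T) = Add(-3, Add(Mul(-181, T), -194)) = Add(-3, Add(-194, Mul(-181, T))) = Add(-197, Mul(-181, T)))
Pow(Add(Function('n')(3), -47253), Rational(1, 2)) = Pow(Add(Add(-197, Mul(-181, 3)), -47253), Rational(1, 2)) = Pow(Add(Add(-197, -543), -47253), Rational(1, 2)) = Pow(Add(-740, -47253), Rational(1, 2)) = Pow(-47993, Rational(1, 2)) = Mul(I, Pow(47993, Rational(1, 2)))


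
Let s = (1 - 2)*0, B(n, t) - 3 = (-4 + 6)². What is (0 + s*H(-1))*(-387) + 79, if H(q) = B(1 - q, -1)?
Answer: 79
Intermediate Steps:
B(n, t) = 7 (B(n, t) = 3 + (-4 + 6)² = 3 + 2² = 3 + 4 = 7)
H(q) = 7
s = 0 (s = -1*0 = 0)
(0 + s*H(-1))*(-387) + 79 = (0 + 0*7)*(-387) + 79 = (0 + 0)*(-387) + 79 = 0*(-387) + 79 = 0 + 79 = 79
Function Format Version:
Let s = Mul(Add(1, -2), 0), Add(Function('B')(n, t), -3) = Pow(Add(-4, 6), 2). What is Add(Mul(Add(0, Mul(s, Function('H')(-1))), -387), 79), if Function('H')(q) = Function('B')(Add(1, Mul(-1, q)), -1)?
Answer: 79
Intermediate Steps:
Function('B')(n, t) = 7 (Function('B')(n, t) = Add(3, Pow(Add(-4, 6), 2)) = Add(3, Pow(2, 2)) = Add(3, 4) = 7)
Function('H')(q) = 7
s = 0 (s = Mul(-1, 0) = 0)
Add(Mul(Add(0, Mul(s, Function('H')(-1))), -387), 79) = Add(Mul(Add(0, Mul(0, 7)), -387), 79) = Add(Mul(Add(0, 0), -387), 79) = Add(Mul(0, -387), 79) = Add(0, 79) = 79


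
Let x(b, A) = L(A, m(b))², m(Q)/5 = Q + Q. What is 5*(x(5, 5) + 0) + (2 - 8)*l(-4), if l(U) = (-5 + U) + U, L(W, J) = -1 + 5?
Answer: 158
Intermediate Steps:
m(Q) = 10*Q (m(Q) = 5*(Q + Q) = 5*(2*Q) = 10*Q)
L(W, J) = 4
x(b, A) = 16 (x(b, A) = 4² = 16)
l(U) = -5 + 2*U
5*(x(5, 5) + 0) + (2 - 8)*l(-4) = 5*(16 + 0) + (2 - 8)*(-5 + 2*(-4)) = 5*16 - 6*(-5 - 8) = 80 - 6*(-13) = 80 + 78 = 158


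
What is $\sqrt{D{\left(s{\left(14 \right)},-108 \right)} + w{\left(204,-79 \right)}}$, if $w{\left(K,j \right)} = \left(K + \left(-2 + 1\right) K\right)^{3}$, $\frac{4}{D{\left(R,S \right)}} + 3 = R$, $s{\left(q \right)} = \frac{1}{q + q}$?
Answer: $\frac{4 i \sqrt{581}}{83} \approx 1.1616 i$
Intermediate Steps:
$s{\left(q \right)} = \frac{1}{2 q}$
$D{\left(R,S \right)} = \frac{4}{-3 + R}$
$w{\left(K,j \right)} = 0$ ($w{\left(K,j \right)} = \left(K - K\right)^{3} = 0^{3} = 0$)
$\sqrt{D{\left(s{\left(14 \right)},-108 \right)} + w{\left(204,-79 \right)}} = \sqrt{\frac{4}{-3 + \frac{1}{2 \cdot 14}} + 0} = \sqrt{\frac{4}{-3 + \frac{1}{2} \cdot \frac{1}{14}} + 0} = \sqrt{\frac{4}{-3 + \frac{1}{28}} + 0} = \sqrt{\frac{4}{- \frac{83}{28}} + 0} = \sqrt{4 \left(- \frac{28}{83}\right) + 0} = \sqrt{- \frac{112}{83} + 0} = \sqrt{- \frac{112}{83}} = \frac{4 i \sqrt{581}}{83}$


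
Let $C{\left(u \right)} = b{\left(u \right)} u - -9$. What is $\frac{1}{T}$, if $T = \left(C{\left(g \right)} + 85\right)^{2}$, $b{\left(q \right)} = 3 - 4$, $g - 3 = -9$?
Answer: $\frac{1}{10000} \approx 0.0001$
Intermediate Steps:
$g = -6$ ($g = 3 - 9 = -6$)
$b{\left(q \right)} = -1$
$C{\left(u \right)} = 9 - u$ ($C{\left(u \right)} = - u - -9 = - u + 9 = 9 - u$)
$T = 10000$ ($T = \left(\left(9 - -6\right) + 85\right)^{2} = \left(\left(9 + 6\right) + 85\right)^{2} = \left(15 + 85\right)^{2} = 100^{2} = 10000$)
$\frac{1}{T} = \frac{1}{10000}$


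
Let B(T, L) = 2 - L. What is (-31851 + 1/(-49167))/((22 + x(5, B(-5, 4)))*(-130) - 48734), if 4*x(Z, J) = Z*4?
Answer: 21162407/34711902 ≈ 0.60966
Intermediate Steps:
x(Z, J) = Z (x(Z, J) = (Z*4)/4 = (4*Z)/4 = Z)
(-31851 + 1/(-49167))/((22 + x(5, B(-5, 4)))*(-130) - 48734) = (-31851 + 1/(-49167))/((22 + 5)*(-130) - 48734) = (-31851 - 1/49167)/(27*(-130) - 48734) = -1566018118/(49167*(-3510 - 48734)) = -1566018118/49167/(-52244) = -1566018118/49167*(-1/52244) = 21162407/34711902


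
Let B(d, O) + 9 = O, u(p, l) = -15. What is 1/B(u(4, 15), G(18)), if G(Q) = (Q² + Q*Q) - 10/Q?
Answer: 9/5746 ≈ 0.0015663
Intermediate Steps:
G(Q) = -10/Q + 2*Q² (G(Q) = (Q² + Q²) - 10/Q = 2*Q² - 10/Q = -10/Q + 2*Q²)
B(d, O) = -9 + O
1/B(u(4, 15), G(18)) = 1/(-9 + 2*(-5 + 18³)/18) = 1/(-9 + 2*(1/18)*(-5 + 5832)) = 1/(-9 + 2*(1/18)*5827) = 1/(-9 + 5827/9) = 1/(5746/9) = 9/5746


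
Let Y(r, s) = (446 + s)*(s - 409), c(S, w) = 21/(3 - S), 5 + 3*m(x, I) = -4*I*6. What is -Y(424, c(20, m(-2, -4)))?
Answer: 52730414/289 ≈ 1.8246e+5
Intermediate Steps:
m(x, I) = -5/3 - 8*I (m(x, I) = -5/3 + (-4*I*6)/3 = -5/3 + (-24*I)/3 = -5/3 - 8*I)
Y(r, s) = (-409 + s)*(446 + s) (Y(r, s) = (446 + s)*(-409 + s) = (-409 + s)*(446 + s))
-Y(424, c(20, m(-2, -4))) = -(-182414 + (-21/(-3 + 20))**2 + 37*(-21/(-3 + 20))) = -(-182414 + (-21/17)**2 + 37*(-21/17)) = -(-182414 + 441/289 - 777/17) = -1*(-52730414/289) = 52730414/289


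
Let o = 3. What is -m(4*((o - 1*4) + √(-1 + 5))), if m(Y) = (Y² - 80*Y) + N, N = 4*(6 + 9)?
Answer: 244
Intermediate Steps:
N = 60 (N = 4*15 = 60)
m(Y) = 60 + Y² - 80*Y (m(Y) = (Y² - 80*Y) + 60 = 60 + Y² - 80*Y)
-m(4*((o - 1*4) + √(-1 + 5))) = -(60 + (4*((3 - 1*4) + √(-1 + 5)))² - 320*((3 - 1*4) + √(-1 + 5))) = -(60 + (4*((3 - 4) + √4))² - 320*((3 - 4) + √4)) = -(60 + (4*(-1 + 2))² - 320*(-1 + 2)) = -(60 + (4*1)² - 320) = -(60 + 4² - 80*4) = -(60 + 16 - 320) = -1*(-244) = 244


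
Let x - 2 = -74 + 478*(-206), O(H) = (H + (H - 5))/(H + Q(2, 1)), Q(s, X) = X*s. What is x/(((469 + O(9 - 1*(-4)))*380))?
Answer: -24635/44688 ≈ -0.55127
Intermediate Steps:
O(H) = (-5 + 2*H)/(2 + H) (O(H) = (H + (H - 5))/(H + 1*2) = (H + (-5 + H))/(H + 2) = (-5 + 2*H)/(2 + H))
x = -98540 (x = 2 + (-74 + 478*(-206)) = 2 + (-74 - 98468) = 2 - 98542 = -98540)
x/(((469 + O(9 - 1*(-4)))*380)) = -98540*1/(380*(469 + (-5 + 2*(9 - 1*(-4)))/(2 + (9 - 1*(-4))))) = -98540*1/(380*(469 + (-5 + 2*(9 + 4))/(2 + (9 + 4)))) = -98540*1/(380*(469 + (-5 + 2*13)/(2 + 13))) = -98540*1/(380*(469 + (-5 + 26)/15)) = -98540*1/(380*(469 + (1/15)*21)) = -98540*1/(380*(469 + 7/5)) = -98540/((2352/5)*380) = -98540/178752 = -98540*1/178752 = -24635/44688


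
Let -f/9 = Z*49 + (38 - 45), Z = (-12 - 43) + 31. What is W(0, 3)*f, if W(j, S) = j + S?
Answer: 31941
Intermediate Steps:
Z = -24 (Z = -55 + 31 = -24)
W(j, S) = S + j
f = 10647 (f = -9*(-24*49 + (38 - 45)) = -9*(-1176 - 7) = -9*(-1183) = 10647)
W(0, 3)*f = (3 + 0)*10647 = 3*10647 = 31941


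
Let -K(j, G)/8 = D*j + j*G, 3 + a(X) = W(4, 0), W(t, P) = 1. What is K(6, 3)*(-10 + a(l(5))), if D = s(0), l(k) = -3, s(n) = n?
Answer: 1728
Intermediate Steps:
a(X) = -2 (a(X) = -3 + 1 = -2)
D = 0
K(j, G) = -8*G*j (K(j, G) = -8*(0*j + j*G) = -8*(0 + G*j) = -8*G*j)
K(6, 3)*(-10 + a(l(5))) = (-8*3*6)*(-10 - 2) = -144*(-12) = 1728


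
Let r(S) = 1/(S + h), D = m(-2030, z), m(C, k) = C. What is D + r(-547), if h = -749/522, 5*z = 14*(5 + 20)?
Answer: -581155012/286283 ≈ -2030.0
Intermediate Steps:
z = 70 (z = (14*(5 + 20))/5 = (14*25)/5 = (⅕)*350 = 70)
D = -2030
h = -749/522 (h = -749*1/522 = -749/522 ≈ -1.4349)
r(S) = 1/(-749/522 + S) (r(S) = 1/(S - 749/522) = 1/(-749/522 + S))
D + r(-547) = -2030 + 522/(-749 + 522*(-547)) = -2030 + 522/(-749 - 285534) = -2030 + 522/(-286283) = -2030 + 522*(-1/286283) = -2030 - 522/286283 = -581155012/286283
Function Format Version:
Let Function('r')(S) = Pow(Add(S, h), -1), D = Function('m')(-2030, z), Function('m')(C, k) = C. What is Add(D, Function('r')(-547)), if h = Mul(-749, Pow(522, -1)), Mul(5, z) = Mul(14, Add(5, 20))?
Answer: Rational(-581155012, 286283) ≈ -2030.0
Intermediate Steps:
z = 70 (z = Mul(Rational(1, 5), Mul(14, Add(5, 20))) = Mul(Rational(1, 5), Mul(14, 25)) = Mul(Rational(1, 5), 350) = 70)
D = -2030
h = Rational(-749, 522) (h = Mul(-749, Rational(1, 522)) = Rational(-749, 522) ≈ -1.4349)
Function('r')(S) = Pow(Add(Rational(-749, 522), S), -1) (Function('r')(S) = Pow(Add(S, Rational(-749, 522)), -1) = Pow(Add(Rational(-749, 522), S), -1))
Add(D, Function('r')(-547)) = Add(-2030, Mul(522, Pow(Add(-749, Mul(522, -547)), -1))) = Add(-2030, Mul(522, Pow(Add(-749, -285534), -1))) = Add(-2030, Mul(522, Pow(-286283, -1))) = Add(-2030, Mul(522, Rational(-1, 286283))) = Add(-2030, Rational(-522, 286283)) = Rational(-581155012, 286283)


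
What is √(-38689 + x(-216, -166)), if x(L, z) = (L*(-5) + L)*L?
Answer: I*√225313 ≈ 474.67*I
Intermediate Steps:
x(L, z) = -4*L² (x(L, z) = (-5*L + L)*L = (-4*L)*L = -4*L²)
√(-38689 + x(-216, -166)) = √(-38689 - 4*(-216)²) = √(-38689 - 4*46656) = √(-38689 - 186624) = √(-225313) = I*√225313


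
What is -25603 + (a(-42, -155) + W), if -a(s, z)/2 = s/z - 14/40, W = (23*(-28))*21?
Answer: -12129321/310 ≈ -39127.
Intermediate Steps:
W = -13524 (W = -644*21 = -13524)
a(s, z) = 7/10 - 2*s/z (a(s, z) = -2*(s/z - 14/40) = -2*(s/z - 14*1/40) = -2*(s/z - 7/20) = -2*(-7/20 + s/z) = 7/10 - 2*s/z)
-25603 + (a(-42, -155) + W) = -25603 + ((7/10 - 2*(-42)/(-155)) - 13524) = -25603 + ((7/10 - 2*(-42)*(-1/155)) - 13524) = -25603 + ((7/10 - 84/155) - 13524) = -25603 + (49/310 - 13524) = -25603 - 4192391/310 = -12129321/310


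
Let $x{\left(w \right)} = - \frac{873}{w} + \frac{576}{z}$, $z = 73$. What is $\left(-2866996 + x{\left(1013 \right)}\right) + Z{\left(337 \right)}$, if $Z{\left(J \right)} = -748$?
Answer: $- \frac{212066281297}{73949} \approx -2.8677 \cdot 10^{6}$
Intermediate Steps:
$x{\left(w \right)} = \frac{576}{73} - \frac{873}{w}$ ($x{\left(w \right)} = - \frac{873}{w} + \frac{576}{73} = \frac{576}{73} - \frac{873}{w}$)
$\left(-2866996 + x{\left(1013 \right)}\right) + Z{\left(337 \right)} = \left(-2866996 + \left(\frac{576}{73} - \frac{873}{1013}\right)\right) - 748 = \left(-2866996 + \frac{519759}{73949}\right) - 748 = - \frac{212010967445}{73949} - 748 = - \frac{212066281297}{73949}$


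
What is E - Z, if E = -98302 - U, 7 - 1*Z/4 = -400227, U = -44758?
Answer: -1654480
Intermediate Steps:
Z = 1600936 (Z = 28 - 4*(-400227) = 28 + 1600908 = 1600936)
E = -53544 (E = -98302 - 1*(-44758) = -98302 + 44758 = -53544)
E - Z = -53544 - 1*1600936 = -53544 - 1600936 = -1654480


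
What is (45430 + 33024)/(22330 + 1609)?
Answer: 78454/23939 ≈ 3.2772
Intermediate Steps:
(45430 + 33024)/(22330 + 1609) = 78454/23939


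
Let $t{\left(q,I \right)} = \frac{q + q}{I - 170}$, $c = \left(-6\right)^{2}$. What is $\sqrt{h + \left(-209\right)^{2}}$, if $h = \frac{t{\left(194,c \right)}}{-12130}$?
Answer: $\frac{6 \sqrt{200355509593735}}{406355} \approx 209.0$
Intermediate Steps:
$c = 36$
$t{\left(q,I \right)} = \frac{2 q}{-170 + I}$
$h = \frac{97}{406355}$ ($h = \frac{2 \cdot 194 \frac{1}{-170 + 36}}{-12130} = 2 \cdot 194 \frac{1}{-134} \left(- \frac{1}{12130}\right) = 2 \cdot 194 \left(- \frac{1}{134}\right) \left(- \frac{1}{12130}\right) = \left(- \frac{194}{67}\right) \left(- \frac{1}{12130}\right) = \frac{97}{406355} \approx 0.00023871$)
$\sqrt{h + \left(-209\right)^{2}} = \sqrt{\frac{97}{406355} + \left(-209\right)^{2}} = \sqrt{\frac{97}{406355} + 43681} = \sqrt{\frac{17749992852}{406355}} = \frac{6 \sqrt{200355509593735}}{406355}$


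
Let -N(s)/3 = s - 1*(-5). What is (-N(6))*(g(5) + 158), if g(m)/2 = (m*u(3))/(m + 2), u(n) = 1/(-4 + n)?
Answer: 36168/7 ≈ 5166.9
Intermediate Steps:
N(s) = -15 - 3*s (N(s) = -3*(s - 1*(-5)) = -3*(s + 5) = -3*(5 + s) = -15 - 3*s)
g(m) = -2*m/(2 + m) (g(m) = 2*((m/(-4 + 3))/(m + 2)) = 2*((m/(-1))/(2 + m)) = 2*((m*(-1))/(2 + m)) = 2*((-m)/(2 + m)) = 2*(-m/(2 + m)) = -2*m/(2 + m))
(-N(6))*(g(5) + 158) = (-(-15 - 3*6))*(-2*5/(2 + 5) + 158) = (-(-15 - 18))*(-2*5/7 + 158) = (-1*(-33))*(-2*5*⅐ + 158) = 33*(-10/7 + 158) = 33*(1096/7) = 36168/7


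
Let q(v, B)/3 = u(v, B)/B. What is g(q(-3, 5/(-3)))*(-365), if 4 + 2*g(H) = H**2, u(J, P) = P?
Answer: -1825/2 ≈ -912.50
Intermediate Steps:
q(v, B) = 3 (q(v, B) = 3*(B/B) = 3*1 = 3)
g(H) = -2 + H**2/2
g(q(-3, 5/(-3)))*(-365) = (-2 + (1/2)*3**2)*(-365) = (-2 + (1/2)*9)*(-365) = (-2 + 9/2)*(-365) = (5/2)*(-365) = -1825/2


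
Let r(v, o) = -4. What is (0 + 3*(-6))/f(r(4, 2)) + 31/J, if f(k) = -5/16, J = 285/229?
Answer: 4703/57 ≈ 82.509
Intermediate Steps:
J = 285/229 (J = 285*(1/229) = 285/229 ≈ 1.2445)
f(k) = -5/16 (f(k) = -5*1/16 = -5/16)
(0 + 3*(-6))/f(r(4, 2)) + 31/J = (0 + 3*(-6))/(-5/16) + 31/(285/229) = (0 - 18)*(-16/5) + 31*(229/285) = -18*(-16/5) + 7099/285 = 288/5 + 7099/285 = 4703/57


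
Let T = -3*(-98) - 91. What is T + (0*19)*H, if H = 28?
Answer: 203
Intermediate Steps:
T = 203 (T = 294 - 91 = 203)
T + (0*19)*H = 203 + (0*19)*28 = 203 + 0*28 = 203 + 0 = 203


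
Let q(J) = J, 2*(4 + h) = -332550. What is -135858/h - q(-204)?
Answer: 34056774/166279 ≈ 204.82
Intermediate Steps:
h = -166279 (h = -4 + (½)*(-332550) = -4 - 166275 = -166279)
-135858/h - q(-204) = -135858/(-166279) - 1*(-204) = -135858*(-1/166279) + 204 = 135858/166279 + 204 = 34056774/166279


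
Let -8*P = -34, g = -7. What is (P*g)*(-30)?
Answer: 1785/2 ≈ 892.50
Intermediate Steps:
P = 17/4 (P = -⅛*(-34) = 17/4 ≈ 4.2500)
(P*g)*(-30) = ((17/4)*(-7))*(-30) = -119/4*(-30) = 1785/2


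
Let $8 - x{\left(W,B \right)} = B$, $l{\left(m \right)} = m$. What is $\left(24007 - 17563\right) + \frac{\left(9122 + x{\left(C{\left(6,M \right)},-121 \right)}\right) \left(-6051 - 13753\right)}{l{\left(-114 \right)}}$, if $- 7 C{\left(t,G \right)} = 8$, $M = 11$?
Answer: $\frac{91970710}{57} \approx 1.6135 \cdot 10^{6}$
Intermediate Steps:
$C{\left(t,G \right)} = - \frac{8}{7}$ ($C{\left(t,G \right)} = \left(- \frac{1}{7}\right) 8 = - \frac{8}{7}$)
$x{\left(W,B \right)} = 8 - B$
$\left(24007 - 17563\right) + \frac{\left(9122 + x{\left(C{\left(6,M \right)},-121 \right)}\right) \left(-6051 - 13753\right)}{l{\left(-114 \right)}} = \left(24007 - 17563\right) + \frac{\left(9122 + \left(8 - -121\right)\right) \left(-6051 - 13753\right)}{-114} = 6444 + \left(9122 + \left(8 + 121\right)\right) \left(-19804\right) \left(- \frac{1}{114}\right) = 6444 + \left(9122 + 129\right) \left(-19804\right) \left(- \frac{1}{114}\right) = 6444 + 9251 \left(-19804\right) \left(- \frac{1}{114}\right) = 6444 - - \frac{91603402}{57} = 6444 + \frac{91603402}{57} = \frac{91970710}{57}$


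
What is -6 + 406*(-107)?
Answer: -43448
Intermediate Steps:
-6 + 406*(-107) = -6 - 43442 = -43448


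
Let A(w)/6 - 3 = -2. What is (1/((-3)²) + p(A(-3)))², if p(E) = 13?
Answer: 13924/81 ≈ 171.90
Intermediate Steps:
A(w) = 6 (A(w) = 18 + 6*(-2) = 18 - 12 = 6)
(1/((-3)²) + p(A(-3)))² = (1/((-3)²) + 13)² = (1/9 + 13)² = (⅑ + 13)² = (118/9)² = 13924/81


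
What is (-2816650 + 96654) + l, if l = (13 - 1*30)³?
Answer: -2724909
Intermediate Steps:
l = -4913 (l = (13 - 30)³ = (-17)³ = -4913)
(-2816650 + 96654) + l = (-2816650 + 96654) - 4913 = -2719996 - 4913 = -2724909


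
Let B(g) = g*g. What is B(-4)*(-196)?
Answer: -3136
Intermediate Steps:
B(g) = g²
B(-4)*(-196) = (-4)²*(-196) = 16*(-196) = -3136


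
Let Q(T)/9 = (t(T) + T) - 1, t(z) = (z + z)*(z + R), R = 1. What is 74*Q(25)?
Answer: 881784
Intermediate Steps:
t(z) = 2*z*(1 + z) (t(z) = (z + z)*(z + 1) = (2*z)*(1 + z) = 2*z*(1 + z))
Q(T) = -9 + 9*T + 18*T*(1 + T) (Q(T) = 9*((2*T*(1 + T) + T) - 1) = 9*((T + 2*T*(1 + T)) - 1) = 9*(-1 + T + 2*T*(1 + T)) = -9 + 9*T + 18*T*(1 + T))
74*Q(25) = 74*(-9 + 18*25² + 27*25) = 74*(-9 + 18*625 + 675) = 74*(-9 + 11250 + 675) = 74*11916 = 881784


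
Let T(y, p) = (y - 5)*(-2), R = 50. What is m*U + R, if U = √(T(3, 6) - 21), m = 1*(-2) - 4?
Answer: 50 - 6*I*√17 ≈ 50.0 - 24.739*I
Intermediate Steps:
T(y, p) = 10 - 2*y (T(y, p) = (-5 + y)*(-2) = 10 - 2*y)
m = -6 (m = -2 - 4 = -6)
U = I*√17 (U = √((10 - 2*3) - 21) = √((10 - 6) - 21) = √(4 - 21) = √(-17) = I*√17 ≈ 4.1231*I)
m*U + R = -6*I*√17 + 50 = 50 - 6*I*√17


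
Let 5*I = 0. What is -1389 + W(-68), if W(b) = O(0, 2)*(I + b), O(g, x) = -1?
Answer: -1321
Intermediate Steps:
I = 0 (I = (⅕)*0 = 0)
W(b) = -b (W(b) = -(0 + b) = -b)
-1389 + W(-68) = -1389 - 1*(-68) = -1389 + 68 = -1321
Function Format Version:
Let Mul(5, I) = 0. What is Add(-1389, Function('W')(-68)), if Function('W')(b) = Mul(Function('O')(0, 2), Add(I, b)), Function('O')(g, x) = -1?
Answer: -1321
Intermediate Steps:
I = 0 (I = Mul(Rational(1, 5), 0) = 0)
Function('W')(b) = Mul(-1, b) (Function('W')(b) = Mul(-1, Add(0, b)) = Mul(-1, b))
Add(-1389, Function('W')(-68)) = Add(-1389, Mul(-1, -68)) = Add(-1389, 68) = -1321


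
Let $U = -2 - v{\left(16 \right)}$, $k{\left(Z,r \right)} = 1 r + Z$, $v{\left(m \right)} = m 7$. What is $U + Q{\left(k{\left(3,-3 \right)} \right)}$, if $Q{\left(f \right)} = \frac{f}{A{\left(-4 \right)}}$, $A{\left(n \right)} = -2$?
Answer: $-114$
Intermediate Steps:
$v{\left(m \right)} = 7 m$
$k{\left(Z,r \right)} = Z + r$ ($k{\left(Z,r \right)} = r + Z = Z + r$)
$Q{\left(f \right)} = - \frac{f}{2}$ ($Q{\left(f \right)} = \frac{f}{-2} = f \left(- \frac{1}{2}\right) = - \frac{f}{2}$)
$U = -114$ ($U = -2 - 7 \cdot 16 = -2 - 112 = -114$)
$U + Q{\left(k{\left(3,-3 \right)} \right)} = -114 - \frac{3 - 3}{2} = -114 - 0 = -114 + 0 = -114$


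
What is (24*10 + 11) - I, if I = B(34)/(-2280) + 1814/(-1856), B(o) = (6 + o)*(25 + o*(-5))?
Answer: 13194035/52896 ≈ 249.43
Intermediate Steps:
B(o) = (6 + o)*(25 - 5*o)
I = 82861/52896 (I = (150 - 5*34 - 5*34²)/(-2280) + 1814/(-1856) = (150 - 170 - 5*1156)*(-1/2280) + 1814*(-1/1856) = (150 - 170 - 5780)*(-1/2280) - 907/928 = -5800*(-1/2280) - 907/928 = 145/57 - 907/928 = 82861/52896 ≈ 1.5665)
(24*10 + 11) - I = (24*10 + 11) - 1*82861/52896 = (240 + 11) - 82861/52896 = 251 - 82861/52896 = 13194035/52896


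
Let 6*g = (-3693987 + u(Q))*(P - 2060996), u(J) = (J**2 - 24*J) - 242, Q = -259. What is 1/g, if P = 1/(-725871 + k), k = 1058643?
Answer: 499158/620846594754747263 ≈ 8.0400e-13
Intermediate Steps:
u(J) = -242 + J**2 - 24*J
P = 1/332772 (P = 1/(-725871 + 1058643) = 1/332772 ≈ 3.0051e-6)
g = 620846594754747263/499158 (g = ((-3693987 + (-242 + (-259)**2 - 24*(-259)))*(1/332772 - 2060996))/6 = ((-3693987 + (-242 + 67081 + 6216))*(-685841760911/332772))/6 = ((-3693987 + 73055)*(-685841760911/332772))/6 = (-3620932*(-685841760911/332772))/6 = (1/6)*(620846594754747263/83193) = 620846594754747263/499158 ≈ 1.2438e+12)
1/g = 1/(620846594754747263/499158) = 499158/620846594754747263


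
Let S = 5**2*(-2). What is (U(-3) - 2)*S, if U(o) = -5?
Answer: 350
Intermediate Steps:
S = -50 (S = 25*(-2) = -50)
(U(-3) - 2)*S = (-5 - 2)*(-50) = -7*(-50) = 350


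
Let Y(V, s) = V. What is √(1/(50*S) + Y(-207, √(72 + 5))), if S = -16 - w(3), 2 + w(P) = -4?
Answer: I*√517505/50 ≈ 14.388*I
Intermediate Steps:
w(P) = -6 (w(P) = -2 - 4 = -6)
S = -10 (S = -16 - 1*(-6) = -16 + 6 = -10)
√(1/(50*S) + Y(-207, √(72 + 5))) = √(1/(50*(-10)) - 207) = √(1/(-500) - 207) = √(-1/500 - 207) = √(-103501/500) = I*√517505/50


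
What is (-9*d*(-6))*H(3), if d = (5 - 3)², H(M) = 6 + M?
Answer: 1944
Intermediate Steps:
d = 4 (d = 2² = 4)
(-9*d*(-6))*H(3) = (-9*4*(-6))*(6 + 3) = -36*(-6)*9 = 216*9 = 1944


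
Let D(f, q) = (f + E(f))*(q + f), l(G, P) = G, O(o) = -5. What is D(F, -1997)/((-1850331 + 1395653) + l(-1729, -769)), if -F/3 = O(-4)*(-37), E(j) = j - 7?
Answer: -2850584/456407 ≈ -6.2457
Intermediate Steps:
E(j) = -7 + j
F = -555 (F = -(-15)*(-37) = -3*185 = -555)
D(f, q) = (-7 + 2*f)*(f + q) (D(f, q) = (f + (-7 + f))*(q + f) = (-7 + 2*f)*(f + q))
D(F, -1997)/((-1850331 + 1395653) + l(-1729, -769)) = ((-555)**2 - 555*(-1997) - 555*(-7 - 555) - 1997*(-7 - 555))/((-1850331 + 1395653) - 1729) = (308025 + 1108335 - 555*(-562) - 1997*(-562))/(-454678 - 1729) = (308025 + 1108335 + 311910 + 1122314)/(-456407) = 2850584*(-1/456407) = -2850584/456407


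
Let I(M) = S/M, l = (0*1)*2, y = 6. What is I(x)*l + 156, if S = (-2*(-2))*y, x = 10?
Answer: 156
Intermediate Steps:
l = 0 (l = 0*2 = 0)
S = 24 (S = -2*(-2)*6 = 4*6 = 24)
I(M) = 24/M
I(x)*l + 156 = (24/10)*0 + 156 = (24*(⅒))*0 + 156 = (12/5)*0 + 156 = 0 + 156 = 156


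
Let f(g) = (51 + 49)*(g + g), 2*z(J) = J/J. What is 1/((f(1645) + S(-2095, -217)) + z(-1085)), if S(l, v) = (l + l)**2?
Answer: 2/35770201 ≈ 5.5912e-8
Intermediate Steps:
z(J) = 1/2 (z(J) = (J/J)/2 = (1/2)*1 = 1/2)
f(g) = 200*g (f(g) = 100*(2*g) = 200*g)
S(l, v) = 4*l**2 (S(l, v) = (2*l)**2 = 4*l**2)
1/((f(1645) + S(-2095, -217)) + z(-1085)) = 1/((200*1645 + 4*(-2095)**2) + 1/2) = 1/((329000 + 4*4389025) + 1/2) = 1/((329000 + 17556100) + 1/2) = 1/(17885100 + 1/2) = 1/(35770201/2) = 2/35770201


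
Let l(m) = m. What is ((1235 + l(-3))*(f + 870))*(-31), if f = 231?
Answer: -42049392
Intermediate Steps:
((1235 + l(-3))*(f + 870))*(-31) = ((1235 - 3)*(231 + 870))*(-31) = (1232*1101)*(-31) = 1356432*(-31) = -42049392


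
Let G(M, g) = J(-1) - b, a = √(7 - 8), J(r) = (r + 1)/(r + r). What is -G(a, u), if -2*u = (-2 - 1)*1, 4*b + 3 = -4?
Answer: -7/4 ≈ -1.7500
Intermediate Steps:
J(r) = (1 + r)/(2*r) (J(r) = (1 + r)/((2*r)) = (1 + r)*(1/(2*r)) = (1 + r)/(2*r))
a = I (a = √(-1) = I ≈ 1.0*I)
b = -7/4 (b = -¾ + (¼)*(-4) = -¾ - 1 = -7/4 ≈ -1.7500)
u = 3/2 (u = -(-2 - 1)/2 = -(-3)/2 = -½*(-3) = 3/2 ≈ 1.5000)
G(M, g) = 7/4 (G(M, g) = (½)*(1 - 1)/(-1) - 1*(-7/4) = (½)*(-1)*0 + 7/4 = 0 + 7/4 = 7/4)
-G(a, u) = -1*7/4 = -7/4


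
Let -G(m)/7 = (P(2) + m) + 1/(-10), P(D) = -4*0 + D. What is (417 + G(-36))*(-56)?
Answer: -183596/5 ≈ -36719.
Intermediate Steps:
P(D) = D (P(D) = 0 + D = D)
G(m) = -133/10 - 7*m (G(m) = -7*((2 + m) + 1/(-10)) = -7*((2 + m) - ⅒) = -7*(19/10 + m) = -133/10 - 7*m)
(417 + G(-36))*(-56) = (417 + (-133/10 - 7*(-36)))*(-56) = (417 + (-133/10 + 252))*(-56) = (417 + 2387/10)*(-56) = (6557/10)*(-56) = -183596/5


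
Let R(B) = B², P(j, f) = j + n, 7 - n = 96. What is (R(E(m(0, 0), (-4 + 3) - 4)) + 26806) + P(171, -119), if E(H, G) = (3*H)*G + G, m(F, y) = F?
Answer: 26913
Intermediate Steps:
n = -89 (n = 7 - 1*96 = 7 - 96 = -89)
P(j, f) = -89 + j (P(j, f) = j - 89 = -89 + j)
E(H, G) = G + 3*G*H (E(H, G) = 3*G*H + G = G + 3*G*H)
(R(E(m(0, 0), (-4 + 3) - 4)) + 26806) + P(171, -119) = ((((-4 + 3) - 4)*(1 + 3*0))² + 26806) + (-89 + 171) = (((-1 - 4)*(1 + 0))² + 26806) + 82 = ((-5*1)² + 26806) + 82 = ((-5)² + 26806) + 82 = (25 + 26806) + 82 = 26831 + 82 = 26913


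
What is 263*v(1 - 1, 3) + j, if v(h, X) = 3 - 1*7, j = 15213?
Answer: 14161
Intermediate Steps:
v(h, X) = -4 (v(h, X) = 3 - 7 = -4)
263*v(1 - 1, 3) + j = 263*(-4) + 15213 = -1052 + 15213 = 14161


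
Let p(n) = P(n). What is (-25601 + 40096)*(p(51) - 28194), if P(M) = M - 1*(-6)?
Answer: -407845815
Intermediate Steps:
P(M) = 6 + M (P(M) = M + 6 = 6 + M)
p(n) = 6 + n
(-25601 + 40096)*(p(51) - 28194) = (-25601 + 40096)*((6 + 51) - 28194) = 14495*(57 - 28194) = 14495*(-28137) = -407845815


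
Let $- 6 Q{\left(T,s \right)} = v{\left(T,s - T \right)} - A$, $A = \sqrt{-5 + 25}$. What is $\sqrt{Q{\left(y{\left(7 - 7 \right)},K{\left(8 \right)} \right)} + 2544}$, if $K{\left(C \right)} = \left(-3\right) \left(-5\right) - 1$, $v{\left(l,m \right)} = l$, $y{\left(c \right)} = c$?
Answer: $\frac{\sqrt{22896 + 3 \sqrt{5}}}{3} \approx 50.445$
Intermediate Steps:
$A = 2 \sqrt{5}$ ($A = \sqrt{20} = 2 \sqrt{5} \approx 4.4721$)
$K{\left(C \right)} = 14$ ($K{\left(C \right)} = 15 - 1 = 14$)
$Q{\left(T,s \right)} = - \frac{T}{6} + \frac{\sqrt{5}}{3}$ ($Q{\left(T,s \right)} = - \frac{T - 2 \sqrt{5}}{6} = - \frac{T}{6} + \frac{\sqrt{5}}{3}$)
$\sqrt{Q{\left(y{\left(7 - 7 \right)},K{\left(8 \right)} \right)} + 2544} = \sqrt{\left(- \frac{7 - 7}{6} + \frac{\sqrt{5}}{3}\right) + 2544} = \sqrt{\left(\left(- \frac{1}{6}\right) 0 + \frac{\sqrt{5}}{3}\right) + 2544} = \sqrt{\left(0 + \frac{\sqrt{5}}{3}\right) + 2544} = \sqrt{\frac{\sqrt{5}}{3} + 2544} = \sqrt{2544 + \frac{\sqrt{5}}{3}}$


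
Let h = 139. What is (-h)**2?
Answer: 19321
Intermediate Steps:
(-h)**2 = (-1*139)**2 = (-139)**2 = 19321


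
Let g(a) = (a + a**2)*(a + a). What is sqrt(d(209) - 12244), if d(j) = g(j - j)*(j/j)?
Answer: 2*I*sqrt(3061) ≈ 110.65*I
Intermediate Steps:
g(a) = 2*a*(a + a**2) (g(a) = (a + a**2)*(2*a) = 2*a*(a + a**2))
d(j) = 0 (d(j) = (2*(j - j)**2*(1 + (j - j)))*(j/j) = (2*0**2*(1 + 0))*1 = (2*0*1)*1 = 0*1 = 0)
sqrt(d(209) - 12244) = sqrt(0 - 12244) = sqrt(-12244) = 2*I*sqrt(3061)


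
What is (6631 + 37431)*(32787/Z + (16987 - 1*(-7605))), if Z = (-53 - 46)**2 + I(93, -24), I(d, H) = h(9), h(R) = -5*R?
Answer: 587376664501/542 ≈ 1.0837e+9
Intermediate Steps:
I(d, H) = -45 (I(d, H) = -5*9 = -45)
Z = 9756 (Z = (-53 - 46)**2 - 45 = (-99)**2 - 45 = 9801 - 45 = 9756)
(6631 + 37431)*(32787/Z + (16987 - 1*(-7605))) = (6631 + 37431)*(32787/9756 + (16987 - 1*(-7605))) = 44062*(32787*(1/9756) + (16987 + 7605)) = 44062*(3643/1084 + 24592) = 44062*(26661371/1084) = 587376664501/542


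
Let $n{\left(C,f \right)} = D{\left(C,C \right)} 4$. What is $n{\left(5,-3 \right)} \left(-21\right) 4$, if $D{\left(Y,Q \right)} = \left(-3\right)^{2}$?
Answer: $-3024$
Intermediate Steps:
$D{\left(Y,Q \right)} = 9$
$n{\left(C,f \right)} = 36$ ($n{\left(C,f \right)} = 9 \cdot 4 = 36$)
$n{\left(5,-3 \right)} \left(-21\right) 4 = 36 \left(-21\right) 4 = \left(-756\right) 4 = -3024$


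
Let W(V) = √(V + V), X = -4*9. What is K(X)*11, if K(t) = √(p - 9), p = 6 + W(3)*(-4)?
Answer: 11*√(-3 - 4*√6) ≈ 39.352*I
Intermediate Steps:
X = -36
W(V) = √2*√V (W(V) = √(2*V) = √2*√V)
p = 6 - 4*√6 (p = 6 + (√2*√3)*(-4) = 6 + √6*(-4) = 6 - 4*√6 ≈ -3.7980)
K(t) = √(-3 - 4*√6) (K(t) = √((6 - 4*√6) - 9) = √(-3 - 4*√6))
K(X)*11 = √(-3 - 4*√6)*11 = 11*√(-3 - 4*√6)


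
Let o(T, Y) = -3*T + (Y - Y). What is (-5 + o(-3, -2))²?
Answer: 16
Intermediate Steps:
o(T, Y) = -3*T (o(T, Y) = -3*T + 0 = -3*T)
(-5 + o(-3, -2))² = (-5 - 3*(-3))² = (-5 + 9)² = 4² = 16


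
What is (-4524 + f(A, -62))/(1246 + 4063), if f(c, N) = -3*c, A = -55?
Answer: -4359/5309 ≈ -0.82106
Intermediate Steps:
(-4524 + f(A, -62))/(1246 + 4063) = (-4524 - 3*(-55))/(1246 + 4063) = (-4524 + 165)/5309 = -4359*1/5309 = -4359/5309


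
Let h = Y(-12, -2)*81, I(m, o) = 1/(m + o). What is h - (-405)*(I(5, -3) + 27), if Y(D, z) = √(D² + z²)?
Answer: 22275/2 + 162*√37 ≈ 12123.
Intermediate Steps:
h = 162*√37 (h = √((-12)² + (-2)²)*81 = √(144 + 4)*81 = √148*81 = (2*√37)*81 = 162*√37 ≈ 985.41)
h - (-405)*(I(5, -3) + 27) = 162*√37 - (-405)*(1/(5 - 3) + 27) = 162*√37 - (-405)*(1/2 + 27) = 162*√37 - (-405)*(½ + 27) = 162*√37 - (-405)*55/2 = 162*√37 - 1*(-22275/2) = 162*√37 + 22275/2 = 22275/2 + 162*√37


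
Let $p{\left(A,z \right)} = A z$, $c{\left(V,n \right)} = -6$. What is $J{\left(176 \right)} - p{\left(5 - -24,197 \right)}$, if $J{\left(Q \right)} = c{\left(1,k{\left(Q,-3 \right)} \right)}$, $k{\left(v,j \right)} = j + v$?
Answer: $-5719$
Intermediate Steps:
$J{\left(Q \right)} = -6$
$J{\left(176 \right)} - p{\left(5 - -24,197 \right)} = -6 - \left(5 - -24\right) 197 = -6 - \left(5 + 24\right) 197 = -6 - 29 \cdot 197 = -6 - 5713 = -5719$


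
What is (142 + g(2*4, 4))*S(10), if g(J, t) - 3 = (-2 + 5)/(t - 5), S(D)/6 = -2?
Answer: -1704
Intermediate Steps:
S(D) = -12 (S(D) = 6*(-2) = -12)
g(J, t) = 3 + 3/(-5 + t) (g(J, t) = 3 + (-2 + 5)/(t - 5) = 3 + 3/(-5 + t))
(142 + g(2*4, 4))*S(10) = (142 + 3*(-4 + 4)/(-5 + 4))*(-12) = (142 + 3*0/(-1))*(-12) = (142 + 3*(-1)*0)*(-12) = (142 + 0)*(-12) = 142*(-12) = -1704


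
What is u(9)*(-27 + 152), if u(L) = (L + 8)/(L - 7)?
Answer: 2125/2 ≈ 1062.5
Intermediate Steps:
u(L) = (8 + L)/(-7 + L)
u(9)*(-27 + 152) = ((8 + 9)/(-7 + 9))*(-27 + 152) = (17/2)*125 = 2125/2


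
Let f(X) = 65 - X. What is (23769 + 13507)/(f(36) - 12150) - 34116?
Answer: -413557312/12121 ≈ -34119.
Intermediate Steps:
(23769 + 13507)/(f(36) - 12150) - 34116 = (23769 + 13507)/((65 - 1*36) - 12150) - 34116 = 37276/((65 - 36) - 12150) - 34116 = 37276/(29 - 12150) - 34116 = 37276/(-12121) - 34116 = 37276*(-1/12121) - 34116 = -37276/12121 - 34116 = -413557312/12121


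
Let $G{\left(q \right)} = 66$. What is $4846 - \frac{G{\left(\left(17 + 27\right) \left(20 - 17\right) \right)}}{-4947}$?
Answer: $\frac{7991076}{1649} \approx 4846.0$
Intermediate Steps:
$4846 - \frac{G{\left(\left(17 + 27\right) \left(20 - 17\right) \right)}}{-4947} = 4846 - \frac{66}{-4947} = 4846 - 66 \left(- \frac{1}{4947}\right) = 4846 - - \frac{22}{1649} = 4846 + \frac{22}{1649} = \frac{7991076}{1649}$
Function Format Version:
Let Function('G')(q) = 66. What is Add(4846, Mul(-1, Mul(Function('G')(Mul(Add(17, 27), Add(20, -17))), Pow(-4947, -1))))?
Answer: Rational(7991076, 1649) ≈ 4846.0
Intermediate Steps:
Add(4846, Mul(-1, Mul(Function('G')(Mul(Add(17, 27), Add(20, -17))), Pow(-4947, -1)))) = Add(4846, Mul(-1, Mul(66, Pow(-4947, -1)))) = Add(4846, Mul(-1, Mul(66, Rational(-1, 4947)))) = Add(4846, Mul(-1, Rational(-22, 1649))) = Add(4846, Rational(22, 1649)) = Rational(7991076, 1649)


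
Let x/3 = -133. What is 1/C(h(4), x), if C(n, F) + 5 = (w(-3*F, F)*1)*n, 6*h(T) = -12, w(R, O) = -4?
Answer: ⅓ ≈ 0.33333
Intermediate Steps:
h(T) = -2 (h(T) = (⅙)*(-12) = -2)
x = -399 (x = 3*(-133) = -399)
C(n, F) = -5 - 4*n (C(n, F) = -5 + (-4*1)*n = -5 - 4*n)
1/C(h(4), x) = 1/(-5 - 4*(-2)) = 1/(-5 + 8) = 1/3 = ⅓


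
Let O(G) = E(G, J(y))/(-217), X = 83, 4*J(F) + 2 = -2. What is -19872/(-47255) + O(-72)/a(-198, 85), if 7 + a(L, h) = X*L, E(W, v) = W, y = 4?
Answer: 70893872424/168591521735 ≈ 0.42051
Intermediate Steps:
J(F) = -1 (J(F) = -½ + (¼)*(-2) = -½ - ½ = -1)
O(G) = -G/217 (O(G) = G/(-217) = G*(-1/217) = -G/217)
a(L, h) = -7 + 83*L
-19872/(-47255) + O(-72)/a(-198, 85) = -19872/(-47255) + (-1/217*(-72))/(-7 + 83*(-198)) = -19872*(-1/47255) + 72/(217*(-7 - 16434)) = 19872/47255 + (72/217)/(-16441) = 19872/47255 + (72/217)*(-1/16441) = 19872/47255 - 72/3567697 = 70893872424/168591521735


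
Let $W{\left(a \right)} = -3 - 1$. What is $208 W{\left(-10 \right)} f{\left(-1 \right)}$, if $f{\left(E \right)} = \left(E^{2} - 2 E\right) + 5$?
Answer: $-6656$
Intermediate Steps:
$f{\left(E \right)} = 5 + E^{2} - 2 E$
$W{\left(a \right)} = -4$
$208 W{\left(-10 \right)} f{\left(-1 \right)} = 208 \left(-4\right) \left(5 + \left(-1\right)^{2} - -2\right) = - 832 \left(5 + 1 + 2\right) = \left(-832\right) 8 = -6656$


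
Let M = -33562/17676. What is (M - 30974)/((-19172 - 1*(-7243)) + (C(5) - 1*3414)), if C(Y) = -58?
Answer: 273764993/136114038 ≈ 2.0113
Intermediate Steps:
M = -16781/8838 (M = -33562*1/17676 = -16781/8838 ≈ -1.8987)
(M - 30974)/((-19172 - 1*(-7243)) + (C(5) - 1*3414)) = (-16781/8838 - 30974)/((-19172 - 1*(-7243)) + (-58 - 1*3414)) = -273764993/(8838*((-19172 + 7243) + (-58 - 3414))) = -273764993/(8838*(-11929 - 3472)) = -273764993/8838/(-15401) = -273764993/8838*(-1/15401) = 273764993/136114038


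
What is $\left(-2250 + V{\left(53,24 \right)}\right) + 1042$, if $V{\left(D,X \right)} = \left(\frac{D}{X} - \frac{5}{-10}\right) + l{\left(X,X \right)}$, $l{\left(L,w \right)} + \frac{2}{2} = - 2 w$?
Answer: $- \frac{30103}{24} \approx -1254.3$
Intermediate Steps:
$l{\left(L,w \right)} = -1 - 2 w$
$V{\left(D,X \right)} = - \frac{1}{2} - 2 X + \frac{D}{X}$ ($V{\left(D,X \right)} = \left(\frac{D}{X} - \frac{5}{-10}\right) - \left(1 + 2 X\right) = \left(\frac{D}{X} - - \frac{1}{2}\right) - \left(1 + 2 X\right) = \left(\frac{D}{X} + \frac{1}{2}\right) - \left(1 + 2 X\right) = \left(\frac{1}{2} + \frac{D}{X}\right) - \left(1 + 2 X\right) = - \frac{1}{2} - 2 X + \frac{D}{X}$)
$\left(-2250 + V{\left(53,24 \right)}\right) + 1042 = \left(-2250 - \left(\frac{97}{2} - \frac{53}{24}\right)\right) + 1042 = \left(-2250 - \frac{1111}{24}\right) + 1042 = - \frac{55111}{24} + 1042 = - \frac{30103}{24}$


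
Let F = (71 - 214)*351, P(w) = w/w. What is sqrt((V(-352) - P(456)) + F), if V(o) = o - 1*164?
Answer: I*sqrt(50710) ≈ 225.19*I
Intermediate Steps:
P(w) = 1
F = -50193 (F = -143*351 = -50193)
V(o) = -164 + o (V(o) = o - 164 = -164 + o)
sqrt((V(-352) - P(456)) + F) = sqrt(((-164 - 352) - 1*1) - 50193) = sqrt((-516 - 1) - 50193) = sqrt(-517 - 50193) = sqrt(-50710) = I*sqrt(50710)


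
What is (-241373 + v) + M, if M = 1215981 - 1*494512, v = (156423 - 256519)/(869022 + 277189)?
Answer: 550291216160/1146211 ≈ 4.8010e+5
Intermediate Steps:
v = -100096/1146211 ≈ -0.087328
M = 721469 (M = 1215981 - 494512 = 721469)
(-241373 + v) + M = (-241373 - 100096/1146211) + 721469 = -276664487799/1146211 + 721469 = 550291216160/1146211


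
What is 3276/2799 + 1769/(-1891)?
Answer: 2265/9641 ≈ 0.23493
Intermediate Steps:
3276/2799 + 1769/(-1891) = 3276*(1/2799) + 1769*(-1/1891) = 364/311 - 29/31 = 2265/9641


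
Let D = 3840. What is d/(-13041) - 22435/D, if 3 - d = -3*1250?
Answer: -757991/123648 ≈ -6.1302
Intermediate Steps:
d = 3753 (d = 3 - (-3)*1250 = 3 - 1*(-3750) = 3 + 3750 = 3753)
d/(-13041) - 22435/D = 3753/(-13041) - 22435/3840 = 3753*(-1/13041) - 22435*1/3840 = -139/483 - 4487/768 = -757991/123648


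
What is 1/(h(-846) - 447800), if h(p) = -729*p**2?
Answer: -1/522204764 ≈ -1.9150e-9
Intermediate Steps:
1/(h(-846) - 447800) = 1/(-729*(-846)**2 - 447800) = 1/(-729*715716 - 447800) = 1/(-521756964 - 447800) = 1/(-522204764) = -1/522204764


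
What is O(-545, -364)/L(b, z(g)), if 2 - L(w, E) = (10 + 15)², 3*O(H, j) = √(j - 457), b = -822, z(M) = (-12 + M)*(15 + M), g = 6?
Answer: -I*√821/1869 ≈ -0.015331*I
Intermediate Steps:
O(H, j) = √(-457 + j)/3 (O(H, j) = √(j - 457)/3 = √(-457 + j)/3)
L(w, E) = -623 (L(w, E) = 2 - (10 + 15)² = 2 - 1*25² = 2 - 1*625 = 2 - 625 = -623)
O(-545, -364)/L(b, z(g)) = (√(-457 - 364)/3)/(-623) = (√(-821)/3)*(-1/623) = ((I*√821)/3)*(-1/623) = (I*√821/3)*(-1/623) = -I*√821/1869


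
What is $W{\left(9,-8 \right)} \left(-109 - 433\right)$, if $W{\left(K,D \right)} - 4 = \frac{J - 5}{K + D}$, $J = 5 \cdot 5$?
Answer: $-13008$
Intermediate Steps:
$J = 25$
$W{\left(K,D \right)} = 4 + \frac{20}{D + K}$ ($W{\left(K,D \right)} = 4 + \frac{25 - 5}{K + D} = 4 + \frac{20}{D + K}$)
$W{\left(9,-8 \right)} \left(-109 - 433\right) = \frac{4 \left(5 - 8 + 9\right)}{-8 + 9} \left(-109 - 433\right) = 4 \cdot 1^{-1} \cdot 6 \left(-542\right) = 4 \cdot 1 \cdot 6 \left(-542\right) = 24 \left(-542\right) = -13008$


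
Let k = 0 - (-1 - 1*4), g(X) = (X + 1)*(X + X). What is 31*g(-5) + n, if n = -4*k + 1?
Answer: 1221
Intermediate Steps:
g(X) = 2*X*(1 + X) (g(X) = (1 + X)*(2*X) = 2*X*(1 + X))
k = 5 (k = 0 - (-1 - 4) = 0 - 1*(-5) = 0 + 5 = 5)
n = -19 (n = -4*5 + 1 = -20 + 1 = -19)
31*g(-5) + n = 31*(2*(-5)*(1 - 5)) - 19 = 31*(2*(-5)*(-4)) - 19 = 31*40 - 19 = 1240 - 19 = 1221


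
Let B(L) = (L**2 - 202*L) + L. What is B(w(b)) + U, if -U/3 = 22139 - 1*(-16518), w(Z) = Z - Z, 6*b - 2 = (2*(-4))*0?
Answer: -115971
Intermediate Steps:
b = 1/3 (b = 1/3 + ((2*(-4))*0)/6 = 1/3 + (-8*0)/6 = 1/3 + (1/6)*0 = 1/3 + 0 = 1/3 ≈ 0.33333)
w(Z) = 0
U = -115971 (U = -3*(22139 - 1*(-16518)) = -3*(22139 + 16518) = -3*38657 = -115971)
B(L) = L**2 - 201*L
B(w(b)) + U = 0*(-201 + 0) - 115971 = 0*(-201) - 115971 = 0 - 115971 = -115971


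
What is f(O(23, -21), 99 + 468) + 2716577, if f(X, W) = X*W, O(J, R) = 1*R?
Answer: 2704670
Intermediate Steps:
O(J, R) = R
f(X, W) = W*X
f(O(23, -21), 99 + 468) + 2716577 = (99 + 468)*(-21) + 2716577 = 567*(-21) + 2716577 = -11907 + 2716577 = 2704670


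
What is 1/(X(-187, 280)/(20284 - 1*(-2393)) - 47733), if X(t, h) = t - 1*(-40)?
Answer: -7559/360813796 ≈ -2.0950e-5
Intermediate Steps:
X(t, h) = 40 + t (X(t, h) = t + 40 = 40 + t)
1/(X(-187, 280)/(20284 - 1*(-2393)) - 47733) = 1/((40 - 187)/(20284 - 1*(-2393)) - 47733) = 1/(-147/(20284 + 2393) - 47733) = 1/(-147/22677 - 47733) = 1/(-147*1/22677 - 47733) = 1/(-49/7559 - 47733) = 1/(-360813796/7559) = -7559/360813796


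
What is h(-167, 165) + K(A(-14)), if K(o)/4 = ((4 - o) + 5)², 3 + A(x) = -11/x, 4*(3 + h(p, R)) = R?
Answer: 106093/196 ≈ 541.29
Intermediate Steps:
h(p, R) = -3 + R/4
A(x) = -3 - 11/x
K(o) = 4*(9 - o)² (K(o) = 4*((4 - o) + 5)² = 4*(9 - o)²)
h(-167, 165) + K(A(-14)) = (-3 + (¼)*165) + 4*(-9 + (-3 - 11/(-14)))² = (-3 + 165/4) + 4*(-9 + (-3 - 11*(-1/14)))² = 153/4 + 4*(-9 + (-3 + 11/14))² = 153/4 + 4*(-9 - 31/14)² = 153/4 + 4*(-157/14)² = 153/4 + 4*(24649/196) = 153/4 + 24649/49 = 106093/196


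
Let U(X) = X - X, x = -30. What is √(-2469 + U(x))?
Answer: I*√2469 ≈ 49.689*I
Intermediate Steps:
U(X) = 0
√(-2469 + U(x)) = √(-2469 + 0) = √(-2469) = I*√2469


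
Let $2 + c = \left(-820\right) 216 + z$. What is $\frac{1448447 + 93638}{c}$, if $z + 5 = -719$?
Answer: $- \frac{1542085}{177846} \approx -8.6709$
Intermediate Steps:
$z = -724$ ($z = -5 - 719 = -724$)
$c = -177846$ ($c = -2 - 177844 = -177846$)
$\frac{1448447 + 93638}{c} = \frac{1448447 + 93638}{-177846} = 1542085 \left(- \frac{1}{177846}\right) = - \frac{1542085}{177846}$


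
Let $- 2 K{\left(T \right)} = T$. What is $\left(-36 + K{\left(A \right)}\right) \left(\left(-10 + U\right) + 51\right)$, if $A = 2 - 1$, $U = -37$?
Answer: $-146$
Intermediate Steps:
$A = 1$
$K{\left(T \right)} = - \frac{T}{2}$
$\left(-36 + K{\left(A \right)}\right) \left(\left(-10 + U\right) + 51\right) = \left(-36 - \frac{1}{2}\right) \left(\left(-10 - 37\right) + 51\right) = \left(-36 - \frac{1}{2}\right) \left(-47 + 51\right) = \left(- \frac{73}{2}\right) 4 = -146$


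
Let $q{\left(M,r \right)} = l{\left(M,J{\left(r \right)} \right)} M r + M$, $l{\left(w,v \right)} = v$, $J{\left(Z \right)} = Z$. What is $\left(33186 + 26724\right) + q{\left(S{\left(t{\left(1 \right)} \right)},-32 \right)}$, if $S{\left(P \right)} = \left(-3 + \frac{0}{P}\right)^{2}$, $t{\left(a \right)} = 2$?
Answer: $69135$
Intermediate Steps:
$S{\left(P \right)} = 9$ ($S{\left(P \right)} = \left(-3 + 0\right)^{2} = \left(-3\right)^{2} = 9$)
$q{\left(M,r \right)} = M + M r^{2}$ ($q{\left(M,r \right)} = r M r + M = M r r + M = M r^{2} + M = M + M r^{2}$)
$\left(33186 + 26724\right) + q{\left(S{\left(t{\left(1 \right)} \right)},-32 \right)} = \left(33186 + 26724\right) + 9 \left(1 + \left(-32\right)^{2}\right) = 59910 + 9 \left(1 + 1024\right) = 59910 + 9 \cdot 1025 = 59910 + 9225 = 69135$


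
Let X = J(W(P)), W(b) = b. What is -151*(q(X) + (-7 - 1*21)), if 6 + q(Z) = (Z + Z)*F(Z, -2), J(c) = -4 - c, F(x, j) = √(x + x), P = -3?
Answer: 5134 + 302*I*√2 ≈ 5134.0 + 427.09*I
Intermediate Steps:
F(x, j) = √2*√x (F(x, j) = √(2*x) = √2*√x)
X = -1 (X = -4 - 1*(-3) = -4 + 3 = -1)
q(Z) = -6 + 2*√2*Z^(3/2) (q(Z) = -6 + (Z + Z)*(√2*√Z) = -6 + (2*Z)*(√2*√Z) = -6 + 2*√2*Z^(3/2))
-151*(q(X) + (-7 - 1*21)) = -151*((-6 + 2*√2*(-1)^(3/2)) + (-7 - 1*21)) = -151*((-6 + 2*√2*(-I)) + (-7 - 21)) = -151*((-6 - 2*I*√2) - 28) = -151*(-34 - 2*I*√2) = 5134 + 302*I*√2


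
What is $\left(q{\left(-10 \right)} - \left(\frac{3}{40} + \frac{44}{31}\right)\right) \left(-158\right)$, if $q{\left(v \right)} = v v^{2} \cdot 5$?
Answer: $\frac{489946387}{620} \approx 7.9024 \cdot 10^{5}$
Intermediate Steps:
$q{\left(v \right)} = 5 v^{3}$ ($q{\left(v \right)} = v^{3} \cdot 5 = 5 v^{3}$)
$\left(q{\left(-10 \right)} - \left(\frac{3}{40} + \frac{44}{31}\right)\right) \left(-158\right) = \left(5 \left(-10\right)^{3} - \left(\frac{3}{40} + \frac{44}{31}\right)\right) \left(-158\right) = \left(5 \left(-1000\right) - \frac{1853}{1240}\right) \left(-158\right) = \left(-5000 - \frac{1853}{1240}\right) \left(-158\right) = \left(- \frac{6201853}{1240}\right) \left(-158\right) = \frac{489946387}{620}$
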